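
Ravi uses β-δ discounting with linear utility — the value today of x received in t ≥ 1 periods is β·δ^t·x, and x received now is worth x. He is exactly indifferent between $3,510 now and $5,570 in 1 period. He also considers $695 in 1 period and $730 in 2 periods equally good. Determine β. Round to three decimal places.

The second indifference involves only future payoffs, so β cancels: β·δ^1·695 = β·δ^2·730, giving δ = 695/730 = 0.95205.
The first indifference: 3510 = β·δ·5570, so β = 3510/(δ·5570) = 3510/(0.95205·5570) ≈ 0.662.

β ≈ 0.662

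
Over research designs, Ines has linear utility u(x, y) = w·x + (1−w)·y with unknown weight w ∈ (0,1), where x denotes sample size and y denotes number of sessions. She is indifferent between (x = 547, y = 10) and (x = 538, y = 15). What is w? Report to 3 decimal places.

w = 0.357

Indifference: w·547 + (1−w)·10 = w·538 + (1−w)·15.
Collecting terms: w·9 = (1−w)·5.
So w/(1−w) = 5/9 = 0.5556, giving w = 5/(9+5) = 0.357.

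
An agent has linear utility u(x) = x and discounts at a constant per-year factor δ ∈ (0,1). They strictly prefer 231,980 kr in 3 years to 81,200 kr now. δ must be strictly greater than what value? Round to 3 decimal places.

The preference means 81200 < δ^3·231980.
Hence δ^3 > 81200/231980 = 0.35003, and x ↦ x^(1/3) is increasing on (0,∞).
δ > 0.35003^(1/3) = 0.705.

δ > 0.705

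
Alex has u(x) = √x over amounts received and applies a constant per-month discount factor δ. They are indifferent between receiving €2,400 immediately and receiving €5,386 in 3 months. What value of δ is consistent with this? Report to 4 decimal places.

δ ≈ 0.8740

Equating discounted utilities: u(2400) = δ^3·u(5386) ⇒ δ^3 = u(2400)/u(5386).
With u(x) = √x: δ^3 = √2400/√5386 = √(2400/5386) = 0.66753.
So δ = 0.66753^(1/3) ≈ 0.8740.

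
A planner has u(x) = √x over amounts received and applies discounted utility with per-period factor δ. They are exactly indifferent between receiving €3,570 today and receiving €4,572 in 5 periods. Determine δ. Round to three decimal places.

δ ≈ 0.976

Equating discounted utilities: u(3570) = δ^5·u(4572) ⇒ δ^5 = u(3570)/u(4572).
Since u(x) = √x, δ^5 = √(3570/4572) = 0.88365.
So δ = 0.88365^(1/5) ≈ 0.976.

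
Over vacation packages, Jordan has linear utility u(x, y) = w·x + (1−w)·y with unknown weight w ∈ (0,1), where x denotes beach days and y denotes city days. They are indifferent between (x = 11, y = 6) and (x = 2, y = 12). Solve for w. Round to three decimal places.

Equating utilities: w·11 + (1−w)·6 = w·2 + (1−w)·12.
Rearranging, 9·w − 6·(1−w) = 0.
So w/(1−w) = 6/9 = 0.6667, giving w = 6/(9+6) = 0.400.

w = 0.400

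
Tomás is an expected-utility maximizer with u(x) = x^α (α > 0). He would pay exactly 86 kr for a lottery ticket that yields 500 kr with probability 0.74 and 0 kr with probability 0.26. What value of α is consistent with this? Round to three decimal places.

The lottery's expected utility is 0.74·u(500) + 0.26·u(0) = 0.74·500^α (since u(0) = 0 for α > 0).
Equating: 86^α = 0.74·500^α, i.e. 0.1720^α = 0.74.
Taking logs: α·ln(86/500) = ln(0.74), so α = -0.301105 / -1.760261 ≈ 0.171.

α ≈ 0.171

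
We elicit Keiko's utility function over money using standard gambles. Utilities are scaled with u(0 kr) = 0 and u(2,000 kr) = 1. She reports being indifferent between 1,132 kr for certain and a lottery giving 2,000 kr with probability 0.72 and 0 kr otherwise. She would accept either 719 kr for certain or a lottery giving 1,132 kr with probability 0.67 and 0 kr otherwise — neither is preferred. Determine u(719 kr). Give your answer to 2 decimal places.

0.48

First, u(1,132 kr) = 0.72·u(2,000 kr) + 0.28·u(0 kr) = 0.72.
Then u(719 kr) = 0.67·u(1,132 kr) + 0.33·u(0 kr) = 0.67·0.72 + 0.33·0.00 = 0.4824.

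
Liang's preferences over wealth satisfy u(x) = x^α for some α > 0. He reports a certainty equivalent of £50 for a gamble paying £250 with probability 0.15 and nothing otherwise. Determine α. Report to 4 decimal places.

Since u(0) = 0, the lottery's EU is 0.15·250^α.
Equating: 50^α = 0.15·250^α, i.e. 0.2000^α = 0.15.
α = ln(0.15) / ln(50/250) = -1.8971200/-1.6094379 ≈ 1.1787.

α ≈ 1.1787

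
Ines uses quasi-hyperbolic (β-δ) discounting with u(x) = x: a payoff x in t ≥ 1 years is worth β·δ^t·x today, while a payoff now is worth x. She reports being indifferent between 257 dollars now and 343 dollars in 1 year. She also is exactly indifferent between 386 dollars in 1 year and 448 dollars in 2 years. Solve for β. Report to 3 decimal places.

β ≈ 0.870

Both payoffs in the second observation are in the future, so β drops out: δ^1·386 = δ^2·448 ⇒ δ = 386/448 = 0.86161.
The first indifference: 257 = β·δ·343, so β = 257/(δ·343) = 257/(0.86161·343) ≈ 0.870.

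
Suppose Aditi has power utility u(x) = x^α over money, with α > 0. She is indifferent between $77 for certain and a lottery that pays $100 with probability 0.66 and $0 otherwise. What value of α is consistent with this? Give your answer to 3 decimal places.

α ≈ 1.590

The lottery's expected utility is 0.66·u(100) + 0.34·u(0) = 0.66·100^α (since u(0) = 0 for α > 0).
Indifference: 77^α = 0.66·100^α, so (77/100)^α = 0.66.
Taking logs: α·ln(77/100) = ln(0.66), so α = -0.415515 / -0.261365 ≈ 1.590.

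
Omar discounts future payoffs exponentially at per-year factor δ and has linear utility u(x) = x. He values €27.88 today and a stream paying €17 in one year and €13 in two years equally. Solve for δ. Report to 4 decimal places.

δ ≈ 0.9499

Equating present values: 27.88 = 17δ + 13δ².
Rearranged: 13δ² + 17δ − 27.88 = 0.
By the quadratic formula (taking the positive root), δ = (−17 + √1738.76) / 26 ≈ 0.9499.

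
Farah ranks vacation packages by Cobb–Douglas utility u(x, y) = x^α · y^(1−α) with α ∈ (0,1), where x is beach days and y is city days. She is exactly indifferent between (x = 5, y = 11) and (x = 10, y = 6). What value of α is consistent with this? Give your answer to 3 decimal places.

Set the two utilities equal: 5^α·11^(1−α) = 10^α·6^(1−α).
(5/10)^α = (6/11)^(1−α); take logs: α·ln(5/10) = (1−α)·ln(6/11), i.e. α·-0.693147 = (1−α)·-0.606136.
Thus α·(-1.299283) = -0.606136, so α = -0.606136/-1.299283 ≈ 0.467.

α ≈ 0.467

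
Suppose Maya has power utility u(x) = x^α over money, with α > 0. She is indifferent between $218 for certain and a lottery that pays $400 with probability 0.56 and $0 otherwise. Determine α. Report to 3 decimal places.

α ≈ 0.955

The lottery's expected utility is 0.56·u(400) + 0.44·u(0) = 0.56·400^α (since u(0) = 0 for α > 0).
Indifference: 218^α = 0.56·400^α, so (218/400)^α = 0.56.
Take logs: α = ln 0.56 / ln(218/400) ≈ 0.95527.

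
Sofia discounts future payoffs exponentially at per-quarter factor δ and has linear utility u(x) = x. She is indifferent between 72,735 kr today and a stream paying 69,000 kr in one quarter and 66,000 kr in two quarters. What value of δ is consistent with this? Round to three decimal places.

δ ≈ 0.650

Present value of the stream is 69000·δ + 66000·δ². Indifference gives 69000δ + 66000δ² = 72735.
That is, 66000δ² + 69000δ − 72735 = 0, a quadratic in δ.
The positive root is δ = [−69000 + √(69000² + 4·66000·72735)] / (2·66000) = (−69000 + 154800.000)/132000 ≈ 0.650.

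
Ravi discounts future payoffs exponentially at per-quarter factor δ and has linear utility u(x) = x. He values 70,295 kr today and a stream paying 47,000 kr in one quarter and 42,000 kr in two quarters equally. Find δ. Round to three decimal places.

δ ≈ 0.850

Present value of the stream is 47000·δ + 42000·δ². Indifference gives 47000δ + 42000δ² = 70295.
Rearranged: 42000δ² + 47000δ − 70295 = 0.
δ = (−47000 + √(47000² + 4·42000·70295)) / (2·42000) = (−47000 + √14018560000.00) / 84000 ≈ 0.850.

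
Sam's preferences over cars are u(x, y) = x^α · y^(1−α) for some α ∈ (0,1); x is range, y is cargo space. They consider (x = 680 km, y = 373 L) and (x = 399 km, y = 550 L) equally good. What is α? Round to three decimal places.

Set the two utilities equal: 680^α·373^(1−α) = 399^α·550^(1−α).
(680/399)^α = (550/373)^(1−α); take logs: α·ln(680/399) = (1−α)·ln(550/373), i.e. α·0.533131 = (1−α)·0.388340.
So α/(1−α) = (0.388340)/(0.533131) = 0.728414, and α = 0.728414/1.728414 ≈ 0.421.

α ≈ 0.421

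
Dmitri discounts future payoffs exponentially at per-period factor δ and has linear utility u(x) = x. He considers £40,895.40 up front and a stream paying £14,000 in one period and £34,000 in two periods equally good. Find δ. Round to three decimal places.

δ ≈ 0.910

Present value of the stream is 14000·δ + 34000·δ². Indifference gives 14000δ + 34000δ² = 40895.40.
Rearranged: 34000δ² + 14000δ − 40895.40 = 0.
δ = (−14000 + √(14000² + 4·34000·40895.40)) / (2·34000) = (−14000 + √5757774400.00) / 68000 ≈ 0.910.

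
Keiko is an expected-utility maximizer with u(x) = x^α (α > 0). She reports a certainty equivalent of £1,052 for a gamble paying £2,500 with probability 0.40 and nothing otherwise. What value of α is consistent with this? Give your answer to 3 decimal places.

α ≈ 1.059

Since u(0) = 0, the lottery's EU is 0.40·2500^α.
Equating: 1052^α = 0.40·2500^α, i.e. 0.4208^α = 0.40.
α = ln(0.40) / ln(1052/2500) = -0.916291/-0.865598 ≈ 1.059.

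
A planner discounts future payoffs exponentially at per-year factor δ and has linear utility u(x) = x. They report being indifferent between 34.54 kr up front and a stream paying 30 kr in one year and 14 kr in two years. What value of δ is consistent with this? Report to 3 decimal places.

The stream is worth 30δ + 14δ² today, so 30δ + 14δ² = 34.54.
Rearranged: 14δ² + 30δ − 34.54 = 0.
By the quadratic formula (taking the positive root), δ = (−30 + √2834.24) / 28 ≈ 0.830.

δ ≈ 0.830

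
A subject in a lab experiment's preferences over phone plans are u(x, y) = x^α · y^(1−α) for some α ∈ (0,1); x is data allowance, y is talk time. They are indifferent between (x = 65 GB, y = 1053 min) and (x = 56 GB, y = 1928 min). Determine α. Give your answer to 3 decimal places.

The Cobb–Douglas utilities coincide, so 65^α·1053^(1−α) = 56^α·1928^(1−α).
(65/56)^α = (1928/1053)^(1−α); take logs: α·ln(65/56) = (1−α)·ln(1928/1053), i.e. α·0.149036 = (1−α)·0.604840.
With A = 0.149036 and B = 0.604840: α·A = (1−α)·B, so α = B/(A+B) = 0.604840/0.753876 ≈ 0.802.

α ≈ 0.802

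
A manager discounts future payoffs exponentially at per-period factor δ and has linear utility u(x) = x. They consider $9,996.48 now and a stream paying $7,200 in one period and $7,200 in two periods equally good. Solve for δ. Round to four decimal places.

The stream is worth 7200δ + 7200δ² today, so 7200δ + 7200δ² = 9996.48.
So 7200δ² + 7200δ − 9996.48 = 0.
By the quadratic formula (taking the positive root), δ = (−7200 + √339738624.00) / 14400 ≈ 0.7800.

δ ≈ 0.7800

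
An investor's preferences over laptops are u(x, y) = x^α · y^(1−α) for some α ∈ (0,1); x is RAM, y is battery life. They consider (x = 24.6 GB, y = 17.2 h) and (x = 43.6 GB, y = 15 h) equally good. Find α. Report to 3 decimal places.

The Cobb–Douglas utilities coincide, so 24.6^α·17.2^(1−α) = 43.6^α·15^(1−α).
Rearrange to (24.6/43.6)^α = (15/17.2)^(1−α) and take logs: α·-0.572311 = (1−α)·-0.136859.
Thus α·(-0.709170) = -0.136859, so α = -0.136859/-0.709170 ≈ 0.193.

α ≈ 0.193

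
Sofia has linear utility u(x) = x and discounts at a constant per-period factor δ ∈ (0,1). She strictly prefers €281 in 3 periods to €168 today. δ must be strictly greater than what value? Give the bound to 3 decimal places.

δ > 0.842

Under u(x) = x this choice says 168 < δ^3·281.
Hence δ^3 > 168/281 = 0.59786, and x ↦ x^(1/3) is increasing on (0,∞).
δ > (168/281)^(1/3) ≈ 0.842.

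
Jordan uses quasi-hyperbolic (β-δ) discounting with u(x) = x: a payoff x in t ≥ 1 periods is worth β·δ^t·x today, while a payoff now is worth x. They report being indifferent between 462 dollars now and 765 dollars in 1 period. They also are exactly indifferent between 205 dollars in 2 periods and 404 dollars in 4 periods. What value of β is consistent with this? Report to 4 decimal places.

β ≈ 0.8478

From the later pair, β·δ^2·205 = β·δ^4·404; dividing through, δ^2 = 205/404 = 0.50743, so δ = 0.71234.
The first indifference: 462 = β·δ·765, so β = 462/(δ·765) = 462/(0.71234·765) ≈ 0.8478.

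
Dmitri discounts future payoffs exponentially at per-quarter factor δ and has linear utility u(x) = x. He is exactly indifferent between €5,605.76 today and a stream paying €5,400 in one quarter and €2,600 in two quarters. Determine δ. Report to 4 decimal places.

δ ≈ 0.7600

Equating present values: 5605.76 = 5400δ + 2600δ².
Rearranged: 2600δ² + 5400δ − 5605.76 = 0.
The positive root is δ = [−5400 + √(5400² + 4·2600·5605.76)] / (2·2600) = (−5400 + 9352.000)/5200 ≈ 0.7600.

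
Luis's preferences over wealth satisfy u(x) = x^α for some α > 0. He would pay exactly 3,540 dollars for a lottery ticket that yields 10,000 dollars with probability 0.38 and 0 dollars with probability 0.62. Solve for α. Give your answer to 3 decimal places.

α ≈ 0.932

Since u(0) = 0, the lottery's EU is 0.38·10000^α.
Indifference: 3540^α = 0.38·10000^α, so (3540/10000)^α = 0.38.
Taking logs: α·ln(3540/10000) = ln(0.38), so α = -0.967584 / -1.038458 ≈ 0.932.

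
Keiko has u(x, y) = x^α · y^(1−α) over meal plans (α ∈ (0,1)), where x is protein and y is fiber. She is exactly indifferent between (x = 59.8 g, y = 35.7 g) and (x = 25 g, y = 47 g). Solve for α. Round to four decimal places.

Indifference: 59.8^α · 35.7^(1−α) = 25^α · 47^(1−α).
(59.8/25)^α = (47/35.7)^(1−α); take logs: α·ln(59.8/25) = (1−α)·ln(47/35.7), i.e. α·0.8721298 = (1−α)·0.2749969.
Thus α·(1.1471267) = 0.2749969, so α = 0.2749969/1.1471267 ≈ 0.2397.

α ≈ 0.2397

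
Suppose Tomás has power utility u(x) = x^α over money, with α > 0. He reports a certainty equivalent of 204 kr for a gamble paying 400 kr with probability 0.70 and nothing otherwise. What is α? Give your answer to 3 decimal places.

α ≈ 0.530

EU(lottery) = 0.70·400^α + 0.30·0 = 0.70·400^α.
Setting u(204) equal to that: 204^α = 0.70·400^α ⇒ (204/400)^α = 0.70.
Taking logs: α·ln(204/400) = ln(0.70), so α = -0.356675 / -0.673345 ≈ 0.530.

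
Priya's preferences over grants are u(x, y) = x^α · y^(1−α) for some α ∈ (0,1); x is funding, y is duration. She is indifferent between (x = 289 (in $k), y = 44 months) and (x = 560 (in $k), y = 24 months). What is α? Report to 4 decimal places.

The Cobb–Douglas utilities coincide, so 289^α·44^(1−α) = 560^α·24^(1−α).
(289/560)^α = (24/44)^(1−α); take logs: α·ln(289/560) = (1−α)·ln(24/44), i.e. α·-0.6615101 = (1−α)·-0.6061358.
With A = -0.6615101 and B = -0.6061358: α·A = (1−α)·B, so α = B/(A+B) = -0.6061358/-1.2676459 ≈ 0.4782.

α ≈ 0.4782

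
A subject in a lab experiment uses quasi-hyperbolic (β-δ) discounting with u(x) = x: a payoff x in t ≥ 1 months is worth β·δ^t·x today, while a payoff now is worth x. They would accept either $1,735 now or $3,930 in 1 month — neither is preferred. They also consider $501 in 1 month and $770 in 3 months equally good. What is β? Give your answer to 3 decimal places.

β ≈ 0.547

From the later pair, β·δ^1·501 = β·δ^3·770; dividing through, δ^2 = 501/770 = 0.65065, so δ = 0.80663.
Substituting δ into 1735 = β·δ·3930: β = 1735/(3170.050) ≈ 0.547.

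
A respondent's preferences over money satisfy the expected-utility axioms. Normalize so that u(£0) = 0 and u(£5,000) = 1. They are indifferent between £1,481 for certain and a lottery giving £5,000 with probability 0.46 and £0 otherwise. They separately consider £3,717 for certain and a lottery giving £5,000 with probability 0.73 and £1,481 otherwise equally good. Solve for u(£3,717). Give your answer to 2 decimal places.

First, u(£1,481) = 0.46·u(£5,000) + 0.54·u(£0) = 0.46.
Chaining: u(£3,717) = 0.73·1.00 + 0.27·0.46 = 0.8542.

0.85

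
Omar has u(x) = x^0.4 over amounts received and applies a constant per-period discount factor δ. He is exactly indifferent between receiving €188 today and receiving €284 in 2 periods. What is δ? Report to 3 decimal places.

δ ≈ 0.921

The payoff in 2 periods is discounted by δ^2, so u(188) = δ^2·u(284) and δ^2 = u(188)/u(284).
Since u(x) = x^0.4, δ^2 = (188/284)^0.4 = 0.66197^0.4 = 0.84788.
So δ = 0.84788^(1/2) ≈ 0.921.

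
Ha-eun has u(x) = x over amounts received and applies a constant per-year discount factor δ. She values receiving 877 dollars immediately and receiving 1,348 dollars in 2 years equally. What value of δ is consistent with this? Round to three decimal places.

δ ≈ 0.807

Equating discounted utilities: u(877) = δ^2·u(1348) ⇒ δ^2 = u(877)/u(1348).
With u(x) = x: δ^2 = 877/1348 = 0.65059.
So δ = 0.65059^(1/2) ≈ 0.807.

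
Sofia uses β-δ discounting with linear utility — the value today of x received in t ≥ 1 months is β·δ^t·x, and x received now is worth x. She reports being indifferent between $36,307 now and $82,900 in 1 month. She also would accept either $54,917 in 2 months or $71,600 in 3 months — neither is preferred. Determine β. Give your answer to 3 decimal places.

β ≈ 0.571

Both payoffs in the second observation are in the future, so β drops out: δ^2·54917 = δ^3·71600 ⇒ δ = 54917/71600 = 0.76700.
Substituting δ into 36307 = β·δ·82900: β = 36307/(63584.068) ≈ 0.571.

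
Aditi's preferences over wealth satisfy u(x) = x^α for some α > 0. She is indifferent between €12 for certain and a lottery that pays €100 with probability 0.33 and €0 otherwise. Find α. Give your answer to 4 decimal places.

EU(lottery) = 0.33·100^α + 0.67·0 = 0.33·100^α.
Equating: 12^α = 0.33·100^α, i.e. 0.1200^α = 0.33.
α = ln(0.33) / ln(12/100) = -1.1086626/-2.1202635 ≈ 0.5229.

α ≈ 0.5229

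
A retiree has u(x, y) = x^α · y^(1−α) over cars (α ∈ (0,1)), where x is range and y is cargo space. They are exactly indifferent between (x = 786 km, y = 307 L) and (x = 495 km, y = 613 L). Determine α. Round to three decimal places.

α ≈ 0.599

Set the two utilities equal: 786^α·307^(1−α) = 495^α·613^(1−α).
Taking logs: α·ln 786 + (1−α)·ln 307 = α·ln 495 + (1−α)·ln 613, i.e. α·0.462399 = (1−α)·0.691517.
With A = 0.462399 and B = 0.691517: α·A = (1−α)·B, so α = B/(A+B) = 0.691517/1.153916 ≈ 0.599.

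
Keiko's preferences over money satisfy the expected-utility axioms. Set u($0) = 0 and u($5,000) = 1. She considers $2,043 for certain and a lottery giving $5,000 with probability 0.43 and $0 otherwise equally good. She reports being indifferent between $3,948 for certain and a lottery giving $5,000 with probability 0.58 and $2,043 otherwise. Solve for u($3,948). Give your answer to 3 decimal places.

0.761

First, u($2,043) = 0.43·u($5,000) + 0.57·u($0) = 0.43.
Then u($3,948) = 0.58·u($5,000) + 0.42·u($2,043) = 0.58·1.00 + 0.42·0.43 = 0.7606.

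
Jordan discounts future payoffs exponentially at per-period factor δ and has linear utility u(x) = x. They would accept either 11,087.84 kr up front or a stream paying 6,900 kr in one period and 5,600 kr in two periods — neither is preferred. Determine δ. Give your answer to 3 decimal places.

Present value of the stream is 6900·δ + 5600·δ². Indifference gives 6900δ + 5600δ² = 11087.84.
That is, 5600δ² + 6900δ − 11087.84 = 0, a quadratic in δ.
By the quadratic formula (taking the positive root), δ = (−6900 + √295977616.00) / 11200 ≈ 0.920.

δ ≈ 0.920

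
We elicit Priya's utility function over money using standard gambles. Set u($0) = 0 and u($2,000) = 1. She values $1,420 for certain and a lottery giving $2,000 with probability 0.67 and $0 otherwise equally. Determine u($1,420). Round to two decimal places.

0.67

By the standard-gamble method, u($1,420) is just the indifference probability on the best outcome: 0.67.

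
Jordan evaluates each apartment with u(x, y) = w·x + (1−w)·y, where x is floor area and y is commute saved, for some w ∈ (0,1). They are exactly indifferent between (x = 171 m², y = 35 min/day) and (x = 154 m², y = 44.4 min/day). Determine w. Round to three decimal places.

Indifference: w·171 + (1−w)·35 = w·154 + (1−w)·44.4.
Collecting terms: w·17 = (1−w)·9.4.
So w/(1−w) = 9.4/17 = 0.5529, giving w = 9.4/(17+9.4) = 0.356.

w = 0.356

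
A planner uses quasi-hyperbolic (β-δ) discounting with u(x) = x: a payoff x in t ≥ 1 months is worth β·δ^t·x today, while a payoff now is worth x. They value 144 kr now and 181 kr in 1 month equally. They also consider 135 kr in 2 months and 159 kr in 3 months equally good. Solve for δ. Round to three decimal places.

δ ≈ 0.849

The second indifference involves only future payoffs, so β cancels: β·δ^2·135 = β·δ^3·159, giving δ = 135/159 = 0.84906.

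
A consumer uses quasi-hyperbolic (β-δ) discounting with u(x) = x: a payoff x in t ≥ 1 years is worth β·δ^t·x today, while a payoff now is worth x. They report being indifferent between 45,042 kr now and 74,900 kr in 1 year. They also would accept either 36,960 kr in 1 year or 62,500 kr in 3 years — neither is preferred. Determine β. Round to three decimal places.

Both payoffs in the second observation are in the future, so β drops out: δ^1·36960 = δ^3·62500 ⇒ δ^2 = 36960/62500 = 0.59136, so δ = 0.76900.
Now use the now-vs-future pair: 45042 = β·δ·74900 gives β = 45042/(0.76900·74900) ≈ 0.782.

β ≈ 0.782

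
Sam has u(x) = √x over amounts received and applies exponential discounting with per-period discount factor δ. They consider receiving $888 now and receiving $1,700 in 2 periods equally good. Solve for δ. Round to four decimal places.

δ ≈ 0.8501

The payoff in 2 periods is discounted by δ^2, so u(888) = δ^2·u(1700) and δ^2 = u(888)/u(1700).
With u(x) = √x: δ^2 = √888/√1700 = √(888/1700) = 0.72274.
So δ = 0.72274^(1/2) ≈ 0.8501.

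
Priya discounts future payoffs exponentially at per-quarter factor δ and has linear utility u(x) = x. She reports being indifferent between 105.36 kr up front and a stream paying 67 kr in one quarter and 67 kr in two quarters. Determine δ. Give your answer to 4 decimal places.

The stream is worth 67δ + 67δ² today, so 67δ + 67δ² = 105.36.
That is, 67δ² + 67δ − 105.36 = 0, a quadratic in δ.
By the quadratic formula (taking the positive root), δ = (−67 + √32725.48) / 134 ≈ 0.8500.

δ ≈ 0.8500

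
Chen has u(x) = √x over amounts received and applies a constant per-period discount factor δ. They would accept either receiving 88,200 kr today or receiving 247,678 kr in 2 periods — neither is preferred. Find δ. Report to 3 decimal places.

δ ≈ 0.772

Equating discounted utilities: u(88200) = δ^2·u(247678) ⇒ δ^2 = u(88200)/u(247678).
Since u(x) = √x, δ^2 = √(88200/247678) = 0.59675.
So δ = 0.59675^(1/2) ≈ 0.772.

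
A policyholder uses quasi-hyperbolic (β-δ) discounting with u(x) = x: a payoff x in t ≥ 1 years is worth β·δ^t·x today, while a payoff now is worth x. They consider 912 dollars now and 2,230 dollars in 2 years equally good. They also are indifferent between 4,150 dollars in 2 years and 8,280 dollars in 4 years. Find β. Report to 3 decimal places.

Both payoffs in the second observation are in the future, so β drops out: δ^2·4150 = δ^4·8280 ⇒ δ^2 = 4150/8280 = 0.50121, so δ = 0.70796.
The first indifference: 912 = β·δ^2·2230, so β = 912/(δ^2·2230) = 912/(0.50121·2230) ≈ 0.816.

β ≈ 0.816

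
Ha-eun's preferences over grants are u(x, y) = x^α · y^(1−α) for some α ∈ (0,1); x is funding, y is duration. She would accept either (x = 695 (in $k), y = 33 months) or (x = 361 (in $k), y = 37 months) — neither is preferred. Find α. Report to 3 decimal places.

Indifference: 695^α · 33^(1−α) = 361^α · 37^(1−α).
(695/361)^α = (37/33)^(1−α); take logs: α·ln(695/361) = (1−α)·ln(37/33), i.e. α·0.655034 = (1−α)·0.114410.
So α/(1−α) = (0.114410)/(0.655034) = 0.174663, and α = 0.174663/1.174663 ≈ 0.149.

α ≈ 0.149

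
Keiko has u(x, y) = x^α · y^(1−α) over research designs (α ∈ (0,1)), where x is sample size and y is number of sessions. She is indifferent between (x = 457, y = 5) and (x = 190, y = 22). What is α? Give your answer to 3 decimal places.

α ≈ 0.628

The Cobb–Douglas utilities coincide, so 457^α·5^(1−α) = 190^α·22^(1−α).
Rearrange to (457/190)^α = (22/5)^(1−α) and take logs: α·0.877659 = (1−α)·1.481605.
With A = 0.877659 and B = 1.481605: α·A = (1−α)·B, so α = B/(A+B) = 1.481605/2.359264 ≈ 0.628.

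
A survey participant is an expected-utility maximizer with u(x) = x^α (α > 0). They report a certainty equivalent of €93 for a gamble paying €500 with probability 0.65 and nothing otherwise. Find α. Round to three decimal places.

α ≈ 0.256

EU(lottery) = 0.65·500^α + 0.35·0 = 0.65·500^α.
Setting u(93) equal to that: 93^α = 0.65·500^α ⇒ (93/500)^α = 0.65.
Taking logs: α·ln(93/500) = ln(0.65), so α = -0.430783 / -1.682009 ≈ 0.256.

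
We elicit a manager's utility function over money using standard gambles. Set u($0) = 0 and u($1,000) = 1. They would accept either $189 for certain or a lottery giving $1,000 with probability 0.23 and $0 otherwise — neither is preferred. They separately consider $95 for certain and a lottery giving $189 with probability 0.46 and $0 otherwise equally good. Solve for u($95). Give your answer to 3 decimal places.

From the first indifference, u($189) = 0.23·u($1,000) + 0.77·u($0) = 0.23·1 + 0.77·0 = 0.23.
The second indifference gives u($95) = 0.46·u($189) + 0.54·u($0) = 0.46·0.23 + 0.54·0.00 = 0.1058.

0.106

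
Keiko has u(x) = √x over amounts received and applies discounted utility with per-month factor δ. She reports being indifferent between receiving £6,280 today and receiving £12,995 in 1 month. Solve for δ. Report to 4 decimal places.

Equating discounted utilities: u(6280) = δ·u(12995) ⇒ δ = u(6280)/u(12995).
Since u(x) = √x, δ = √(6280/12995) = 0.69517.

δ ≈ 0.6952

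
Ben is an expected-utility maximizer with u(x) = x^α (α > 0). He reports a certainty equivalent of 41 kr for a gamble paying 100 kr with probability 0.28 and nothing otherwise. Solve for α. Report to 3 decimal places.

α ≈ 1.428

EU(lottery) = 0.28·100^α + 0.72·0 = 0.28·100^α.
Setting u(41) equal to that: 41^α = 0.28·100^α ⇒ (41/100)^α = 0.28.
Take logs: α = ln 0.28 / ln(41/100) ≈ 1.42773.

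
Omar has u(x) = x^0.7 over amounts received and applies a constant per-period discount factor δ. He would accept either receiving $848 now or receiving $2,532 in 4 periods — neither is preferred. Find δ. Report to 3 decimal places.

Equating discounted utilities: u(848) = δ^4·u(2532) ⇒ δ^4 = u(848)/u(2532).
With u(x) = x^0.7: δ^4 = 848^0.7/2532^0.7 = (848/2532)^0.7 = 0.46500.
Hence δ = (0.46500)^(1/4) = 0.82578.

δ ≈ 0.826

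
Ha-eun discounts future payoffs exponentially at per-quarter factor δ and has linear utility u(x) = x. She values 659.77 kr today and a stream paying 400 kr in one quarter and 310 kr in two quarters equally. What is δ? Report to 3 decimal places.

δ ≈ 0.950

The stream is worth 400δ + 310δ² today, so 400δ + 310δ² = 659.77.
That is, 310δ² + 400δ − 659.77 = 0, a quadratic in δ.
The positive root is δ = [−400 + √(400² + 4·310·659.77)] / (2·310) = (−400 + 988.997)/620 ≈ 0.950.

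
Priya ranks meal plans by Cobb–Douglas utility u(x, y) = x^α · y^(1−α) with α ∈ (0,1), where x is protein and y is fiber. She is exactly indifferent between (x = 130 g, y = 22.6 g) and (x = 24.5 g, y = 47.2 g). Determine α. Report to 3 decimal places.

Indifference: 130^α · 22.6^(1−α) = 24.5^α · 47.2^(1−α).
Taking logs: α·ln 130 + (1−α)·ln 22.6 = α·ln 24.5 + (1−α)·ln 47.2, i.e. α·1.668861 = (1−α)·0.736444.
So α/(1−α) = (0.736444)/(1.668861) = 0.441285, and α = 0.441285/1.441285 ≈ 0.306.

α ≈ 0.306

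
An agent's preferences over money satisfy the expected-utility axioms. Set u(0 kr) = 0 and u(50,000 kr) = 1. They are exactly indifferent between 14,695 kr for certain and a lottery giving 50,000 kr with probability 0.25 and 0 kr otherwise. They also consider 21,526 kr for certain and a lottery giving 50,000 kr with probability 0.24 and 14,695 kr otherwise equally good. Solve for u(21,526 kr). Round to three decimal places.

First, u(14,695 kr) = 0.25·u(50,000 kr) + 0.75·u(0 kr) = 0.25.
The second indifference gives u(21,526 kr) = 0.24·u(50,000 kr) + 0.76·u(14,695 kr) = 0.24·1.00 + 0.76·0.25 = 0.4300.

0.430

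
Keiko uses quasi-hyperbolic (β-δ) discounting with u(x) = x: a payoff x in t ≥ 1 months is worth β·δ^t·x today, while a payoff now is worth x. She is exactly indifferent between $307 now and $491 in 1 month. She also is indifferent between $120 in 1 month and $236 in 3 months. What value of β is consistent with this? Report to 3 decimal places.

β ≈ 0.877

From the later pair, β·δ^1·120 = β·δ^3·236; dividing through, δ^2 = 120/236 = 0.50847, so δ = 0.71307.
Now use the now-vs-future pair: 307 = β·δ·491 gives β = 307/(0.71307·491) ≈ 0.877.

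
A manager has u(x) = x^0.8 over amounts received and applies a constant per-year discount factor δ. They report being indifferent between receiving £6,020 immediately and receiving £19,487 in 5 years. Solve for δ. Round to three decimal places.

Indifference means u(6020) = δ^5 · u(19487), so δ^5 = u(6020)/u(19487).
With u(x) = x^0.8: δ^5 = 6020^0.8/19487^0.8 = (6020/19487)^0.8 = 0.39073.
Hence δ = (0.39073)^(1/5) = 0.82866.

δ ≈ 0.829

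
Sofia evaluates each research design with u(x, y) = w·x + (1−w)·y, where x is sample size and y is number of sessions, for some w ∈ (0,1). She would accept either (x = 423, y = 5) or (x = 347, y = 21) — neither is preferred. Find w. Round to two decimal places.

w = 0.17

Indifference: w·423 + (1−w)·5 = w·347 + (1−w)·21.
w·(423−347) = (1−w)·(21−5), i.e. w·76 = (1−w)·16.
So w/(1−w) = 16/76 = 0.2105, giving w = 16/(76+16) = 0.17.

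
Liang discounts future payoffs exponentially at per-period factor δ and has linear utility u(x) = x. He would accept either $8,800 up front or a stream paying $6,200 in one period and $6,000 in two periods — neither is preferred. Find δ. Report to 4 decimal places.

The stream is worth 6200δ + 6000δ² today, so 6200δ + 6000δ² = 8800.
Rearranged: 6000δ² + 6200δ − 8800 = 0.
By the quadratic formula (taking the positive root), δ = (−6200 + √249640000.00) / 12000 ≈ 0.8000.

δ ≈ 0.8000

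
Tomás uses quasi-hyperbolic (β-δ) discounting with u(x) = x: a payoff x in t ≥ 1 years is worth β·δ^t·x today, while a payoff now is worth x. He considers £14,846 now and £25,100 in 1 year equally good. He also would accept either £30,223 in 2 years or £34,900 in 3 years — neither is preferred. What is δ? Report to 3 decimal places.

δ ≈ 0.866

Both payoffs in the second observation are in the future, so β drops out: δ^2·30223 = δ^3·34900 ⇒ δ = 30223/34900 = 0.86599.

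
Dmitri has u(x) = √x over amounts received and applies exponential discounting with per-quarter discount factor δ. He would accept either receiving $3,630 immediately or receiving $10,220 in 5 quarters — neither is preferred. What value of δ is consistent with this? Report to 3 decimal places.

δ ≈ 0.902

Equating discounted utilities: u(3630) = δ^5·u(10220) ⇒ δ^5 = u(3630)/u(10220).
Since u(x) = √x, δ^5 = √(3630/10220) = 0.59597.
So δ = 0.59597^(1/5) ≈ 0.902.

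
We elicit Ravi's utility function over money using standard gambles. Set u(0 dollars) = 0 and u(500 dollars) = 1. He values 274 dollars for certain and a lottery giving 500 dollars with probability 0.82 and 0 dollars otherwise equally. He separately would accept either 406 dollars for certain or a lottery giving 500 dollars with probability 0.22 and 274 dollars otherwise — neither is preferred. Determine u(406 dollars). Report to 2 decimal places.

The first gamble pins u(274 dollars): it must equal 0.82·1 + 0.18·0 = 0.82.
Then u(406 dollars) = 0.22·u(500 dollars) + 0.78·u(274 dollars) = 0.22·1.00 + 0.78·0.82 = 0.8596.

0.86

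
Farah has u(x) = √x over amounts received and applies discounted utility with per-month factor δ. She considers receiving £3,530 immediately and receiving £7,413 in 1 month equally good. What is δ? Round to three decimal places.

δ ≈ 0.690

Equating discounted utilities: u(3530) = δ·u(7413) ⇒ δ = u(3530)/u(7413).
With u(x) = √x: δ = √3530/√7413 = √(3530/7413) = 0.69007.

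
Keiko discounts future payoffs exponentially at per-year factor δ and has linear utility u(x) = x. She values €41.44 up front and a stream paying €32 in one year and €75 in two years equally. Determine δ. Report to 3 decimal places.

δ ≈ 0.560

Present value of the stream is 32·δ + 75·δ². Indifference gives 32δ + 75δ² = 41.44.
Rearranged: 75δ² + 32δ − 41.44 = 0.
δ = (−32 + √(32² + 4·75·41.44)) / (2·75) = (−32 + √13456.00) / 150 ≈ 0.560.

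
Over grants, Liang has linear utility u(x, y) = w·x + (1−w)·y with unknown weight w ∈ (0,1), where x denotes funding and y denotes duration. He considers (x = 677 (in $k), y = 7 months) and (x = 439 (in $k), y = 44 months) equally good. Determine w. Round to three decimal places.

Indifference: w·677 + (1−w)·7 = w·439 + (1−w)·44.
w·(677−439) = (1−w)·(44−7), i.e. w·238 = (1−w)·37.
So w/(1−w) = 37/238 = 0.1555, giving w = 37/(238+37) = 0.135.

w = 0.135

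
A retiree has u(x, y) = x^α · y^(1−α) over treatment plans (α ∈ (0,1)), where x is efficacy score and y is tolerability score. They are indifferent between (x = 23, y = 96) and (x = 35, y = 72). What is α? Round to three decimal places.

α ≈ 0.407

The Cobb–Douglas utilities coincide, so 23^α·96^(1−α) = 35^α·72^(1−α).
(23/35)^α = (72/96)^(1−α); take logs: α·ln(23/35) = (1−α)·ln(72/96), i.e. α·-0.419854 = (1−α)·-0.287682.
Thus α·(-0.707536) = -0.287682, so α = -0.287682/-0.707536 ≈ 0.407.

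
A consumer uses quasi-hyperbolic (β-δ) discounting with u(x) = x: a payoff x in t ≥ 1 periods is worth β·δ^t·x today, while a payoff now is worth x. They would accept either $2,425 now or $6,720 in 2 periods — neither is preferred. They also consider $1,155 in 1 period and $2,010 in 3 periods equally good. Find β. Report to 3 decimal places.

β ≈ 0.628

Both payoffs in the second observation are in the future, so β drops out: δ^1·1155 = δ^3·2010 ⇒ δ^2 = 1155/2010 = 0.57463, so δ = 0.75804.
Now use the now-vs-future pair: 2425 = β·δ^2·6720 gives β = 2425/(0.57463·6720) ≈ 0.628.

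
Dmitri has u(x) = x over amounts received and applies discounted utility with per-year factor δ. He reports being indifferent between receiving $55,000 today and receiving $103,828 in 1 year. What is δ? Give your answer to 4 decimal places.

The payoff in 1 year is discounted by δ, so u(55000) = δ·u(103828) and δ = u(55000)/u(103828).
With u(x) = x: δ = 55000/103828 = 0.52972.

δ ≈ 0.5297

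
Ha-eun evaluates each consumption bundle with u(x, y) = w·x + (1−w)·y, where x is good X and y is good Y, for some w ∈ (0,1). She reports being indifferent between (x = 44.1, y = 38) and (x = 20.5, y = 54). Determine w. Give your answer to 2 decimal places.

u(44.1,38) = u(20.5,54) means w·44.1 + (1−w)·38 = w·20.5 + (1−w)·54.
Rearranging, 23.6·w − 16·(1−w) = 0.
The marginal rate of substitution is 16/23.6, so w = 16/(23.6+16) = 0.40.

w = 0.40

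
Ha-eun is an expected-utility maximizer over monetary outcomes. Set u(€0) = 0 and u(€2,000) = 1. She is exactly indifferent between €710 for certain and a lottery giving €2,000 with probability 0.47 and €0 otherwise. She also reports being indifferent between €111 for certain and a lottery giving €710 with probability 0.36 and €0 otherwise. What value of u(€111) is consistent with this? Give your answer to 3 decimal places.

From the first indifference, u(€710) = 0.47·u(€2,000) + 0.53·u(€0) = 0.47·1 + 0.53·0 = 0.47.
Chaining: u(€111) = 0.36·0.47 + 0.64·0.00 = 0.1692.

0.169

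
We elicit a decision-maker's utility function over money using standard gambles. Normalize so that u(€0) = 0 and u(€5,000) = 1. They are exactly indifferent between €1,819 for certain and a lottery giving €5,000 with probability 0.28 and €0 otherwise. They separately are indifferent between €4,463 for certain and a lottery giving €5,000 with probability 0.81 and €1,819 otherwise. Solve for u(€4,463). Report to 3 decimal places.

0.863

First, u(€1,819) = 0.28·u(€5,000) + 0.72·u(€0) = 0.28.
Chaining: u(€4,463) = 0.81·1.00 + 0.19·0.28 = 0.8632.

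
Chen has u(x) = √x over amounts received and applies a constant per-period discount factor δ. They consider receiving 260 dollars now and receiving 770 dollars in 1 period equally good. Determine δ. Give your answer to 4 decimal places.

Equating discounted utilities: u(260) = δ·u(770) ⇒ δ = u(260)/u(770).
Since u(x) = √x, δ = √(260/770) = 0.58109.

δ ≈ 0.5811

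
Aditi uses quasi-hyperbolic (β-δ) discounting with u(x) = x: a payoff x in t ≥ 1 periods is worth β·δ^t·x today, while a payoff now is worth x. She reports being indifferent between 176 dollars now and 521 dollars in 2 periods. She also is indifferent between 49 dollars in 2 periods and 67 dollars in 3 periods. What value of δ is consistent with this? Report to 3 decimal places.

From the later pair, β·δ^2·49 = β·δ^3·67; dividing through, δ = 49/67 = 0.73134.

δ ≈ 0.731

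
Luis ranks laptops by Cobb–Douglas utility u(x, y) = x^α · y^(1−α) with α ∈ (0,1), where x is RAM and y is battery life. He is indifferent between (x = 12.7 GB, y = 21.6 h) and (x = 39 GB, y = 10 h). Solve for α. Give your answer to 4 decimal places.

α ≈ 0.4070

Indifference: 12.7^α · 21.6^(1−α) = 39^α · 10^(1−α).
(12.7/39)^α = (10/21.6)^(1−α); take logs: α·ln(12.7/39) = (1−α)·ln(10/21.6), i.e. α·-1.1219597 = (1−α)·-0.7701082.
With A = -1.1219597 and B = -0.7701082: α·A = (1−α)·B, so α = B/(A+B) = -0.7701082/-1.8920679 ≈ 0.4070.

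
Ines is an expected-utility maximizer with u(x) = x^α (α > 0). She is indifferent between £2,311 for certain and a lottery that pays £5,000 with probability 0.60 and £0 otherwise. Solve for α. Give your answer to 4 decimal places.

Since u(0) = 0, the lottery's EU is 0.60·5000^α.
Setting u(2311) equal to that: 2311^α = 0.60·5000^α ⇒ (2311/5000)^α = 0.60.
α = ln(0.60) / ln(2311/5000) = -0.5108256/-0.7717576 ≈ 0.6619.

α ≈ 0.6619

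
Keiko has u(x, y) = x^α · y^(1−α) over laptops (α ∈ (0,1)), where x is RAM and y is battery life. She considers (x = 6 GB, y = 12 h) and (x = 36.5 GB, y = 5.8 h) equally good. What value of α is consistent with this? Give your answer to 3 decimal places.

Indifference: 6^α · 12^(1−α) = 36.5^α · 5.8^(1−α).
(6/36.5)^α = (5.8/12)^(1−α); take logs: α·ln(6/36.5) = (1−α)·ln(5.8/12), i.e. α·-1.805553 = (1−α)·-0.727049.
So α/(1−α) = (-0.727049)/(-1.805553) = 0.402674, and α = 0.402674/1.402674 ≈ 0.287.

α ≈ 0.287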